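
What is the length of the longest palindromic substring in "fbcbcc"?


Input: "fbcbcc"
Checking substrings for palindromes:
  [1:4] "bcb" (len 3) => palindrome
  [2:5] "cbc" (len 3) => palindrome
  [4:6] "cc" (len 2) => palindrome
Longest palindromic substring: "bcb" with length 3

3


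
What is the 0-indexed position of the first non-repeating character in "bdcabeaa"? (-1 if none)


Input: bdcabeaa
Character frequencies:
  'a': 3
  'b': 2
  'c': 1
  'd': 1
  'e': 1
Scanning left to right for freq == 1:
  Position 0 ('b'): freq=2, skip
  Position 1 ('d'): unique! => answer = 1

1


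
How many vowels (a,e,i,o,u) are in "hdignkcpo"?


Input: hdignkcpo
Checking each character:
  'h' at position 0: consonant
  'd' at position 1: consonant
  'i' at position 2: vowel (running total: 1)
  'g' at position 3: consonant
  'n' at position 4: consonant
  'k' at position 5: consonant
  'c' at position 6: consonant
  'p' at position 7: consonant
  'o' at position 8: vowel (running total: 2)
Total vowels: 2

2


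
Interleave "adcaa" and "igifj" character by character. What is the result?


Interleaving "adcaa" and "igifj":
  Position 0: 'a' from first, 'i' from second => "ai"
  Position 1: 'd' from first, 'g' from second => "dg"
  Position 2: 'c' from first, 'i' from second => "ci"
  Position 3: 'a' from first, 'f' from second => "af"
  Position 4: 'a' from first, 'j' from second => "aj"
Result: aidgciafaj

aidgciafaj


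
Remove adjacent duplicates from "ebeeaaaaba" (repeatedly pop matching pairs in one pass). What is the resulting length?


Input: ebeeaaaaba
Stack-based adjacent duplicate removal:
  Read 'e': push. Stack: e
  Read 'b': push. Stack: eb
  Read 'e': push. Stack: ebe
  Read 'e': matches stack top 'e' => pop. Stack: eb
  Read 'a': push. Stack: eba
  Read 'a': matches stack top 'a' => pop. Stack: eb
  Read 'a': push. Stack: eba
  Read 'a': matches stack top 'a' => pop. Stack: eb
  Read 'b': matches stack top 'b' => pop. Stack: e
  Read 'a': push. Stack: ea
Final stack: "ea" (length 2)

2


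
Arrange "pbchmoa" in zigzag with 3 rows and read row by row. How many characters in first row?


Zigzag "pbchmoa" into 3 rows:
Placing characters:
  'p' => row 0
  'b' => row 1
  'c' => row 2
  'h' => row 1
  'm' => row 0
  'o' => row 1
  'a' => row 2
Rows:
  Row 0: "pm"
  Row 1: "bho"
  Row 2: "ca"
First row length: 2

2


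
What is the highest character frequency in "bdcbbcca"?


Input: bdcbbcca
Character counts:
  'a': 1
  'b': 3
  'c': 3
  'd': 1
Maximum frequency: 3

3


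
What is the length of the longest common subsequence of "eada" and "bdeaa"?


LCS of "eada" and "bdeaa"
DP table:
           b    d    e    a    a
      0    0    0    0    0    0
  e   0    0    0    1    1    1
  a   0    0    0    1    2    2
  d   0    0    1    1    2    2
  a   0    0    1    1    2    3
LCS length = dp[4][5] = 3

3


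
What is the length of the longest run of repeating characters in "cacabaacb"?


Input: "cacabaacb"
Scanning for longest run:
  Position 1 ('a'): new char, reset run to 1
  Position 2 ('c'): new char, reset run to 1
  Position 3 ('a'): new char, reset run to 1
  Position 4 ('b'): new char, reset run to 1
  Position 5 ('a'): new char, reset run to 1
  Position 6 ('a'): continues run of 'a', length=2
  Position 7 ('c'): new char, reset run to 1
  Position 8 ('b'): new char, reset run to 1
Longest run: 'a' with length 2

2


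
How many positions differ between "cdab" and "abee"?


Comparing "cdab" and "abee" position by position:
  Position 0: 'c' vs 'a' => DIFFER
  Position 1: 'd' vs 'b' => DIFFER
  Position 2: 'a' vs 'e' => DIFFER
  Position 3: 'b' vs 'e' => DIFFER
Positions that differ: 4

4


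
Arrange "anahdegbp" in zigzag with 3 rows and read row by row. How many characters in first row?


Zigzag "anahdegbp" into 3 rows:
Placing characters:
  'a' => row 0
  'n' => row 1
  'a' => row 2
  'h' => row 1
  'd' => row 0
  'e' => row 1
  'g' => row 2
  'b' => row 1
  'p' => row 0
Rows:
  Row 0: "adp"
  Row 1: "nheb"
  Row 2: "ag"
First row length: 3

3


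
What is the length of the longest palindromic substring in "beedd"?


Input: "beedd"
Checking substrings for palindromes:
  [1:3] "ee" (len 2) => palindrome
  [3:5] "dd" (len 2) => palindrome
Longest palindromic substring: "ee" with length 2

2


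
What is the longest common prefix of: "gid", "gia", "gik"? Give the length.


Words: gid, gia, gik
  Position 0: all 'g' => match
  Position 1: all 'i' => match
  Position 2: ('d', 'a', 'k') => mismatch, stop
LCP = "gi" (length 2)

2


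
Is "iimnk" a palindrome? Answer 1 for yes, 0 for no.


Input: iimnk
Reversed: knmii
  Compare pos 0 ('i') with pos 4 ('k'): MISMATCH
  Compare pos 1 ('i') with pos 3 ('n'): MISMATCH
Result: not a palindrome

0


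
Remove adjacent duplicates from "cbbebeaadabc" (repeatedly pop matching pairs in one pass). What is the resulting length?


Input: cbbebeaadabc
Stack-based adjacent duplicate removal:
  Read 'c': push. Stack: c
  Read 'b': push. Stack: cb
  Read 'b': matches stack top 'b' => pop. Stack: c
  Read 'e': push. Stack: ce
  Read 'b': push. Stack: ceb
  Read 'e': push. Stack: cebe
  Read 'a': push. Stack: cebea
  Read 'a': matches stack top 'a' => pop. Stack: cebe
  Read 'd': push. Stack: cebed
  Read 'a': push. Stack: cebeda
  Read 'b': push. Stack: cebedab
  Read 'c': push. Stack: cebedabc
Final stack: "cebedabc" (length 8)

8


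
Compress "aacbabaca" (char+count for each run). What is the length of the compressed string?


Input: aacbabaca
Runs:
  'a' x 2 => "a2"
  'c' x 1 => "c1"
  'b' x 1 => "b1"
  'a' x 1 => "a1"
  'b' x 1 => "b1"
  'a' x 1 => "a1"
  'c' x 1 => "c1"
  'a' x 1 => "a1"
Compressed: "a2c1b1a1b1a1c1a1"
Compressed length: 16

16


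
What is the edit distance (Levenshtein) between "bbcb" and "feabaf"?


Computing edit distance: "bbcb" -> "feabaf"
DP table:
           f    e    a    b    a    f
      0    1    2    3    4    5    6
  b   1    1    2    3    3    4    5
  b   2    2    2    3    3    4    5
  c   3    3    3    3    4    4    5
  b   4    4    4    4    3    4    5
Edit distance = dp[4][6] = 5

5


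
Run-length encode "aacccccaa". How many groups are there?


Input: aacccccaa
Scanning for consecutive runs:
  Group 1: 'a' x 2 (positions 0-1)
  Group 2: 'c' x 5 (positions 2-6)
  Group 3: 'a' x 2 (positions 7-8)
Total groups: 3

3


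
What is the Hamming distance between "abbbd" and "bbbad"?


Comparing "abbbd" and "bbbad" position by position:
  Position 0: 'a' vs 'b' => differ
  Position 1: 'b' vs 'b' => same
  Position 2: 'b' vs 'b' => same
  Position 3: 'b' vs 'a' => differ
  Position 4: 'd' vs 'd' => same
Total differences (Hamming distance): 2

2


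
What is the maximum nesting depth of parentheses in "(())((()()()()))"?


Input: "(())((()()()()))"
Tracking depth:
  Position 0 '(': depth becomes 1
  Position 1 '(': depth becomes 2
  Position 2 ')': depth becomes 1
  Position 3 ')': depth becomes 0
  Position 4 '(': depth becomes 1
  Position 5 '(': depth becomes 2
  Position 6 '(': depth becomes 3
  Position 7 ')': depth becomes 2
  Position 8 '(': depth becomes 3
  Position 9 ')': depth becomes 2
  Position 10 '(': depth becomes 3
  Position 11 ')': depth becomes 2
  Position 12 '(': depth becomes 3
  Position 13 ')': depth becomes 2
  Position 14 ')': depth becomes 1
  Position 15 ')': depth becomes 0
Maximum depth reached: 3

3


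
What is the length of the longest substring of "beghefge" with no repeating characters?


Input: "beghefge"
Sliding window (track last position of each char):
  Position 0 ('b'): window [0,0] length 1 -- new best
  Position 1 ('e'): window [0,1] length 2 -- new best
  Position 2 ('g'): window [0,2] length 3 -- new best
  Position 3 ('h'): window [0,3] length 4 -- new best
  Position 4 ('e'): repeat (last at 1), move window start to 2
  Position 4 ('e'): window [2,4] length 3
  Position 5 ('f'): window [2,5] length 4
  Position 6 ('g'): repeat (last at 2), move window start to 3
  Position 6 ('g'): window [3,6] length 4
  Position 7 ('e'): repeat (last at 4), move window start to 5
  Position 7 ('e'): window [5,7] length 3
Longest substring with no repeats: "begh" with length 4

4


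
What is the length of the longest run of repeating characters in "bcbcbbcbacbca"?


Input: "bcbcbbcbacbca"
Scanning for longest run:
  Position 1 ('c'): new char, reset run to 1
  Position 2 ('b'): new char, reset run to 1
  Position 3 ('c'): new char, reset run to 1
  Position 4 ('b'): new char, reset run to 1
  Position 5 ('b'): continues run of 'b', length=2
  Position 6 ('c'): new char, reset run to 1
  Position 7 ('b'): new char, reset run to 1
  Position 8 ('a'): new char, reset run to 1
  Position 9 ('c'): new char, reset run to 1
  Position 10 ('b'): new char, reset run to 1
  Position 11 ('c'): new char, reset run to 1
  Position 12 ('a'): new char, reset run to 1
Longest run: 'b' with length 2

2


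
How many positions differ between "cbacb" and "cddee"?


Comparing "cbacb" and "cddee" position by position:
  Position 0: 'c' vs 'c' => same
  Position 1: 'b' vs 'd' => DIFFER
  Position 2: 'a' vs 'd' => DIFFER
  Position 3: 'c' vs 'e' => DIFFER
  Position 4: 'b' vs 'e' => DIFFER
Positions that differ: 4

4


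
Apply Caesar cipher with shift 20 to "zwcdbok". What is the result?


Caesar cipher: shift "zwcdbok" by 20
  'z' (pos 25) + 20 = pos 19 = 't'
  'w' (pos 22) + 20 = pos 16 = 'q'
  'c' (pos 2) + 20 = pos 22 = 'w'
  'd' (pos 3) + 20 = pos 23 = 'x'
  'b' (pos 1) + 20 = pos 21 = 'v'
  'o' (pos 14) + 20 = pos 8 = 'i'
  'k' (pos 10) + 20 = pos 4 = 'e'
Result: tqwxvie

tqwxvie


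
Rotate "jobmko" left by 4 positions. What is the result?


Input: "jobmko", rotate left by 4
First 4 characters: "jobm"
Remaining characters: "ko"
Concatenate remaining + first: "ko" + "jobm" = "kojobm"

kojobm


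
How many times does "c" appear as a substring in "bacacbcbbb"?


Searching for "c" in "bacacbcbbb"
Scanning each position:
  Position 0: "b" => no
  Position 1: "a" => no
  Position 2: "c" => MATCH
  Position 3: "a" => no
  Position 4: "c" => MATCH
  Position 5: "b" => no
  Position 6: "c" => MATCH
  Position 7: "b" => no
  Position 8: "b" => no
  Position 9: "b" => no
Total occurrences: 3

3


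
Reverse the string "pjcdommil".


Input: pjcdommil
Reading characters right to left:
  Position 8: 'l'
  Position 7: 'i'
  Position 6: 'm'
  Position 5: 'm'
  Position 4: 'o'
  Position 3: 'd'
  Position 2: 'c'
  Position 1: 'j'
  Position 0: 'p'
Reversed: limmodcjp

limmodcjp


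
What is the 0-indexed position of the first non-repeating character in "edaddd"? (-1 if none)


Input: edaddd
Character frequencies:
  'a': 1
  'd': 4
  'e': 1
Scanning left to right for freq == 1:
  Position 0 ('e'): unique! => answer = 0

0


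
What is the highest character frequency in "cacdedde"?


Input: cacdedde
Character counts:
  'a': 1
  'c': 2
  'd': 3
  'e': 2
Maximum frequency: 3

3


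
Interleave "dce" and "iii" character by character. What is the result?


Interleaving "dce" and "iii":
  Position 0: 'd' from first, 'i' from second => "di"
  Position 1: 'c' from first, 'i' from second => "ci"
  Position 2: 'e' from first, 'i' from second => "ei"
Result: diciei

diciei


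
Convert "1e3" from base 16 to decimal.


Input: "1e3" in base 16
Positional expansion:
  Digit '1' (value 1) x 16^2 = 256
  Digit 'e' (value 14) x 16^1 = 224
  Digit '3' (value 3) x 16^0 = 3
Sum = 483

483


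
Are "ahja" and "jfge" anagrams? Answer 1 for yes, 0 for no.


Strings: "ahja", "jfge"
Sorted first:  aahj
Sorted second: efgj
Differ at position 0: 'a' vs 'e' => not anagrams

0


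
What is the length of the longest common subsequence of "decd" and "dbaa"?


LCS of "decd" and "dbaa"
DP table:
           d    b    a    a
      0    0    0    0    0
  d   0    1    1    1    1
  e   0    1    1    1    1
  c   0    1    1    1    1
  d   0    1    1    1    1
LCS length = dp[4][4] = 1

1


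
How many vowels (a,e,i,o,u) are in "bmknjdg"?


Input: bmknjdg
Checking each character:
  'b' at position 0: consonant
  'm' at position 1: consonant
  'k' at position 2: consonant
  'n' at position 3: consonant
  'j' at position 4: consonant
  'd' at position 5: consonant
  'g' at position 6: consonant
Total vowels: 0

0


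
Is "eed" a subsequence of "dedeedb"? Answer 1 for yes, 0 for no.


Check if "eed" is a subsequence of "dedeedb"
Greedy scan:
  Position 0 ('d'): no match needed
  Position 1 ('e'): matches sub[0] = 'e'
  Position 2 ('d'): no match needed
  Position 3 ('e'): matches sub[1] = 'e'
  Position 4 ('e'): no match needed
  Position 5 ('d'): matches sub[2] = 'd'
  Position 6 ('b'): no match needed
All 3 characters matched => is a subsequence

1


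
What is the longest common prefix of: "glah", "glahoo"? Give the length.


Words: glah, glahoo
  Position 0: all 'g' => match
  Position 1: all 'l' => match
  Position 2: all 'a' => match
  Position 3: all 'h' => match
LCP = "glah" (length 4)

4


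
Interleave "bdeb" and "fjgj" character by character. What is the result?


Interleaving "bdeb" and "fjgj":
  Position 0: 'b' from first, 'f' from second => "bf"
  Position 1: 'd' from first, 'j' from second => "dj"
  Position 2: 'e' from first, 'g' from second => "eg"
  Position 3: 'b' from first, 'j' from second => "bj"
Result: bfdjegbj

bfdjegbj


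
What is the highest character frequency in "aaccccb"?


Input: aaccccb
Character counts:
  'a': 2
  'b': 1
  'c': 4
Maximum frequency: 4

4


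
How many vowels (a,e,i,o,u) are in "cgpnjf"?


Input: cgpnjf
Checking each character:
  'c' at position 0: consonant
  'g' at position 1: consonant
  'p' at position 2: consonant
  'n' at position 3: consonant
  'j' at position 4: consonant
  'f' at position 5: consonant
Total vowels: 0

0


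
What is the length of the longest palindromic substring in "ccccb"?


Input: "ccccb"
Checking substrings for palindromes:
  [0:4] "cccc" (len 4) => palindrome
  [0:3] "ccc" (len 3) => palindrome
  [1:4] "ccc" (len 3) => palindrome
  [0:2] "cc" (len 2) => palindrome
  [1:3] "cc" (len 2) => palindrome
  [2:4] "cc" (len 2) => palindrome
Longest palindromic substring: "cccc" with length 4

4


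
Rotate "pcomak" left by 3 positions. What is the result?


Input: "pcomak", rotate left by 3
First 3 characters: "pco"
Remaining characters: "mak"
Concatenate remaining + first: "mak" + "pco" = "makpco"

makpco


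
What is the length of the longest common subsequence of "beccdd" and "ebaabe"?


LCS of "beccdd" and "ebaabe"
DP table:
           e    b    a    a    b    e
      0    0    0    0    0    0    0
  b   0    0    1    1    1    1    1
  e   0    1    1    1    1    1    2
  c   0    1    1    1    1    1    2
  c   0    1    1    1    1    1    2
  d   0    1    1    1    1    1    2
  d   0    1    1    1    1    1    2
LCS length = dp[6][6] = 2

2


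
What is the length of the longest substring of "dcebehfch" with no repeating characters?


Input: "dcebehfch"
Sliding window (track last position of each char):
  Position 0 ('d'): window [0,0] length 1 -- new best
  Position 1 ('c'): window [0,1] length 2 -- new best
  Position 2 ('e'): window [0,2] length 3 -- new best
  Position 3 ('b'): window [0,3] length 4 -- new best
  Position 4 ('e'): repeat (last at 2), move window start to 3
  Position 4 ('e'): window [3,4] length 2
  Position 5 ('h'): window [3,5] length 3
  Position 6 ('f'): window [3,6] length 4
  Position 7 ('c'): window [3,7] length 5 -- new best
  Position 8 ('h'): repeat (last at 5), move window start to 6
  Position 8 ('h'): window [6,8] length 3
Longest substring with no repeats: "behfc" with length 5

5


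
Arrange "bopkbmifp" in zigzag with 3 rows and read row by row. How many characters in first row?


Zigzag "bopkbmifp" into 3 rows:
Placing characters:
  'b' => row 0
  'o' => row 1
  'p' => row 2
  'k' => row 1
  'b' => row 0
  'm' => row 1
  'i' => row 2
  'f' => row 1
  'p' => row 0
Rows:
  Row 0: "bbp"
  Row 1: "okmf"
  Row 2: "pi"
First row length: 3

3


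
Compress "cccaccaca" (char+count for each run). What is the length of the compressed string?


Input: cccaccaca
Runs:
  'c' x 3 => "c3"
  'a' x 1 => "a1"
  'c' x 2 => "c2"
  'a' x 1 => "a1"
  'c' x 1 => "c1"
  'a' x 1 => "a1"
Compressed: "c3a1c2a1c1a1"
Compressed length: 12

12


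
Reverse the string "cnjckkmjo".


Input: cnjckkmjo
Reading characters right to left:
  Position 8: 'o'
  Position 7: 'j'
  Position 6: 'm'
  Position 5: 'k'
  Position 4: 'k'
  Position 3: 'c'
  Position 2: 'j'
  Position 1: 'n'
  Position 0: 'c'
Reversed: ojmkkcjnc

ojmkkcjnc


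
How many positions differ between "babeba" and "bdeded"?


Comparing "babeba" and "bdeded" position by position:
  Position 0: 'b' vs 'b' => same
  Position 1: 'a' vs 'd' => DIFFER
  Position 2: 'b' vs 'e' => DIFFER
  Position 3: 'e' vs 'd' => DIFFER
  Position 4: 'b' vs 'e' => DIFFER
  Position 5: 'a' vs 'd' => DIFFER
Positions that differ: 5

5


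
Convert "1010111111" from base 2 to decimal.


Input: "1010111111" in base 2
Positional expansion:
  Digit '1' (value 1) x 2^9 = 512
  Digit '0' (value 0) x 2^8 = 0
  Digit '1' (value 1) x 2^7 = 128
  Digit '0' (value 0) x 2^6 = 0
  Digit '1' (value 1) x 2^5 = 32
  Digit '1' (value 1) x 2^4 = 16
  Digit '1' (value 1) x 2^3 = 8
  Digit '1' (value 1) x 2^2 = 4
  Digit '1' (value 1) x 2^1 = 2
  Digit '1' (value 1) x 2^0 = 1
Sum = 703

703


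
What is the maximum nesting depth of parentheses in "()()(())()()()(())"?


Input: "()()(())()()()(())"
Tracking depth:
  Position 0 '(': depth becomes 1
  Position 1 ')': depth becomes 0
  Position 2 '(': depth becomes 1
  Position 3 ')': depth becomes 0
  Position 4 '(': depth becomes 1
  Position 5 '(': depth becomes 2
  Position 6 ')': depth becomes 1
  Position 7 ')': depth becomes 0
  Position 8 '(': depth becomes 1
  Position 9 ')': depth becomes 0
  Position 10 '(': depth becomes 1
  Position 11 ')': depth becomes 0
  Position 12 '(': depth becomes 1
  Position 13 ')': depth becomes 0
  Position 14 '(': depth becomes 1
  Position 15 '(': depth becomes 2
  Position 16 ')': depth becomes 1
  Position 17 ')': depth becomes 0
Maximum depth reached: 2

2


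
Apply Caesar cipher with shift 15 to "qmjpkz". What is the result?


Caesar cipher: shift "qmjpkz" by 15
  'q' (pos 16) + 15 = pos 5 = 'f'
  'm' (pos 12) + 15 = pos 1 = 'b'
  'j' (pos 9) + 15 = pos 24 = 'y'
  'p' (pos 15) + 15 = pos 4 = 'e'
  'k' (pos 10) + 15 = pos 25 = 'z'
  'z' (pos 25) + 15 = pos 14 = 'o'
Result: fbyezo

fbyezo


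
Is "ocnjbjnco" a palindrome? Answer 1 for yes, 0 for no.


Input: ocnjbjnco
Reversed: ocnjbjnco
  Compare pos 0 ('o') with pos 8 ('o'): match
  Compare pos 1 ('c') with pos 7 ('c'): match
  Compare pos 2 ('n') with pos 6 ('n'): match
  Compare pos 3 ('j') with pos 5 ('j'): match
Result: palindrome

1


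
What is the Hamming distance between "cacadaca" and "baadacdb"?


Comparing "cacadaca" and "baadacdb" position by position:
  Position 0: 'c' vs 'b' => differ
  Position 1: 'a' vs 'a' => same
  Position 2: 'c' vs 'a' => differ
  Position 3: 'a' vs 'd' => differ
  Position 4: 'd' vs 'a' => differ
  Position 5: 'a' vs 'c' => differ
  Position 6: 'c' vs 'd' => differ
  Position 7: 'a' vs 'b' => differ
Total differences (Hamming distance): 7

7


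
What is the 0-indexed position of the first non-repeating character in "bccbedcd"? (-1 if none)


Input: bccbedcd
Character frequencies:
  'b': 2
  'c': 3
  'd': 2
  'e': 1
Scanning left to right for freq == 1:
  Position 0 ('b'): freq=2, skip
  Position 1 ('c'): freq=3, skip
  Position 2 ('c'): freq=3, skip
  Position 3 ('b'): freq=2, skip
  Position 4 ('e'): unique! => answer = 4

4


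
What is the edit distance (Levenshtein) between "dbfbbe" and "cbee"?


Computing edit distance: "dbfbbe" -> "cbee"
DP table:
           c    b    e    e
      0    1    2    3    4
  d   1    1    2    3    4
  b   2    2    1    2    3
  f   3    3    2    2    3
  b   4    4    3    3    3
  b   5    5    4    4    4
  e   6    6    5    4    4
Edit distance = dp[6][4] = 4

4


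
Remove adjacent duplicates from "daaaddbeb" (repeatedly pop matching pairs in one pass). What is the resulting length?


Input: daaaddbeb
Stack-based adjacent duplicate removal:
  Read 'd': push. Stack: d
  Read 'a': push. Stack: da
  Read 'a': matches stack top 'a' => pop. Stack: d
  Read 'a': push. Stack: da
  Read 'd': push. Stack: dad
  Read 'd': matches stack top 'd' => pop. Stack: da
  Read 'b': push. Stack: dab
  Read 'e': push. Stack: dabe
  Read 'b': push. Stack: dabeb
Final stack: "dabeb" (length 5)

5


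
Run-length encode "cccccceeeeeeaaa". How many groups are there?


Input: cccccceeeeeeaaa
Scanning for consecutive runs:
  Group 1: 'c' x 6 (positions 0-5)
  Group 2: 'e' x 6 (positions 6-11)
  Group 3: 'a' x 3 (positions 12-14)
Total groups: 3

3


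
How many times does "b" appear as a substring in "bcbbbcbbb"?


Searching for "b" in "bcbbbcbbb"
Scanning each position:
  Position 0: "b" => MATCH
  Position 1: "c" => no
  Position 2: "b" => MATCH
  Position 3: "b" => MATCH
  Position 4: "b" => MATCH
  Position 5: "c" => no
  Position 6: "b" => MATCH
  Position 7: "b" => MATCH
  Position 8: "b" => MATCH
Total occurrences: 7

7


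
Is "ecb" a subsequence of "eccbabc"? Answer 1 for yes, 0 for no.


Check if "ecb" is a subsequence of "eccbabc"
Greedy scan:
  Position 0 ('e'): matches sub[0] = 'e'
  Position 1 ('c'): matches sub[1] = 'c'
  Position 2 ('c'): no match needed
  Position 3 ('b'): matches sub[2] = 'b'
  Position 4 ('a'): no match needed
  Position 5 ('b'): no match needed
  Position 6 ('c'): no match needed
All 3 characters matched => is a subsequence

1


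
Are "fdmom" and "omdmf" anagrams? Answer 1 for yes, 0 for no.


Strings: "fdmom", "omdmf"
Sorted first:  dfmmo
Sorted second: dfmmo
Sorted forms match => anagrams

1


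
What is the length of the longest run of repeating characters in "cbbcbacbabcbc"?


Input: "cbbcbacbabcbc"
Scanning for longest run:
  Position 1 ('b'): new char, reset run to 1
  Position 2 ('b'): continues run of 'b', length=2
  Position 3 ('c'): new char, reset run to 1
  Position 4 ('b'): new char, reset run to 1
  Position 5 ('a'): new char, reset run to 1
  Position 6 ('c'): new char, reset run to 1
  Position 7 ('b'): new char, reset run to 1
  Position 8 ('a'): new char, reset run to 1
  Position 9 ('b'): new char, reset run to 1
  Position 10 ('c'): new char, reset run to 1
  Position 11 ('b'): new char, reset run to 1
  Position 12 ('c'): new char, reset run to 1
Longest run: 'b' with length 2

2


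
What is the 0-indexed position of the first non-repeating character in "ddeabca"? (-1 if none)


Input: ddeabca
Character frequencies:
  'a': 2
  'b': 1
  'c': 1
  'd': 2
  'e': 1
Scanning left to right for freq == 1:
  Position 0 ('d'): freq=2, skip
  Position 1 ('d'): freq=2, skip
  Position 2 ('e'): unique! => answer = 2

2


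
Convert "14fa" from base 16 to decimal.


Input: "14fa" in base 16
Positional expansion:
  Digit '1' (value 1) x 16^3 = 4096
  Digit '4' (value 4) x 16^2 = 1024
  Digit 'f' (value 15) x 16^1 = 240
  Digit 'a' (value 10) x 16^0 = 10
Sum = 5370

5370


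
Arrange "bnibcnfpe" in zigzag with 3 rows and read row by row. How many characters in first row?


Zigzag "bnibcnfpe" into 3 rows:
Placing characters:
  'b' => row 0
  'n' => row 1
  'i' => row 2
  'b' => row 1
  'c' => row 0
  'n' => row 1
  'f' => row 2
  'p' => row 1
  'e' => row 0
Rows:
  Row 0: "bce"
  Row 1: "nbnp"
  Row 2: "if"
First row length: 3

3


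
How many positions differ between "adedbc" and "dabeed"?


Comparing "adedbc" and "dabeed" position by position:
  Position 0: 'a' vs 'd' => DIFFER
  Position 1: 'd' vs 'a' => DIFFER
  Position 2: 'e' vs 'b' => DIFFER
  Position 3: 'd' vs 'e' => DIFFER
  Position 4: 'b' vs 'e' => DIFFER
  Position 5: 'c' vs 'd' => DIFFER
Positions that differ: 6

6


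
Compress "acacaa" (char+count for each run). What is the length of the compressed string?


Input: acacaa
Runs:
  'a' x 1 => "a1"
  'c' x 1 => "c1"
  'a' x 1 => "a1"
  'c' x 1 => "c1"
  'a' x 2 => "a2"
Compressed: "a1c1a1c1a2"
Compressed length: 10

10


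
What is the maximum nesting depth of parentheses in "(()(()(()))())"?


Input: "(()(()(()))())"
Tracking depth:
  Position 0 '(': depth becomes 1
  Position 1 '(': depth becomes 2
  Position 2 ')': depth becomes 1
  Position 3 '(': depth becomes 2
  Position 4 '(': depth becomes 3
  Position 5 ')': depth becomes 2
  Position 6 '(': depth becomes 3
  Position 7 '(': depth becomes 4
  Position 8 ')': depth becomes 3
  Position 9 ')': depth becomes 2
  Position 10 ')': depth becomes 1
  Position 11 '(': depth becomes 2
  Position 12 ')': depth becomes 1
  Position 13 ')': depth becomes 0
Maximum depth reached: 4

4


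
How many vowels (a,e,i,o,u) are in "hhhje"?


Input: hhhje
Checking each character:
  'h' at position 0: consonant
  'h' at position 1: consonant
  'h' at position 2: consonant
  'j' at position 3: consonant
  'e' at position 4: vowel (running total: 1)
Total vowels: 1

1


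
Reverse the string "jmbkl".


Input: jmbkl
Reading characters right to left:
  Position 4: 'l'
  Position 3: 'k'
  Position 2: 'b'
  Position 1: 'm'
  Position 0: 'j'
Reversed: lkbmj

lkbmj


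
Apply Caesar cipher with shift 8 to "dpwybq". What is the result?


Caesar cipher: shift "dpwybq" by 8
  'd' (pos 3) + 8 = pos 11 = 'l'
  'p' (pos 15) + 8 = pos 23 = 'x'
  'w' (pos 22) + 8 = pos 4 = 'e'
  'y' (pos 24) + 8 = pos 6 = 'g'
  'b' (pos 1) + 8 = pos 9 = 'j'
  'q' (pos 16) + 8 = pos 24 = 'y'
Result: lxegjy

lxegjy


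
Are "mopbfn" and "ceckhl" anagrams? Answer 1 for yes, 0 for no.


Strings: "mopbfn", "ceckhl"
Sorted first:  bfmnop
Sorted second: ccehkl
Differ at position 0: 'b' vs 'c' => not anagrams

0


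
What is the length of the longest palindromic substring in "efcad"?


Input: "efcad"
Checking substrings for palindromes:
  No multi-char palindromic substrings found
Longest palindromic substring: "e" with length 1

1


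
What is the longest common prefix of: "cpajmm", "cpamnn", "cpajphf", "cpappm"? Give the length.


Words: cpajmm, cpamnn, cpajphf, cpappm
  Position 0: all 'c' => match
  Position 1: all 'p' => match
  Position 2: all 'a' => match
  Position 3: ('j', 'm', 'j', 'p') => mismatch, stop
LCP = "cpa" (length 3)

3


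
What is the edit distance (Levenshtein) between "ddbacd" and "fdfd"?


Computing edit distance: "ddbacd" -> "fdfd"
DP table:
           f    d    f    d
      0    1    2    3    4
  d   1    1    1    2    3
  d   2    2    1    2    2
  b   3    3    2    2    3
  a   4    4    3    3    3
  c   5    5    4    4    4
  d   6    6    5    5    4
Edit distance = dp[6][4] = 4

4


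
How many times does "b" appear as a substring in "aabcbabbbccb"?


Searching for "b" in "aabcbabbbccb"
Scanning each position:
  Position 0: "a" => no
  Position 1: "a" => no
  Position 2: "b" => MATCH
  Position 3: "c" => no
  Position 4: "b" => MATCH
  Position 5: "a" => no
  Position 6: "b" => MATCH
  Position 7: "b" => MATCH
  Position 8: "b" => MATCH
  Position 9: "c" => no
  Position 10: "c" => no
  Position 11: "b" => MATCH
Total occurrences: 6

6


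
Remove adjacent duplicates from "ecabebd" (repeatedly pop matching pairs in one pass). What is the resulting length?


Input: ecabebd
Stack-based adjacent duplicate removal:
  Read 'e': push. Stack: e
  Read 'c': push. Stack: ec
  Read 'a': push. Stack: eca
  Read 'b': push. Stack: ecab
  Read 'e': push. Stack: ecabe
  Read 'b': push. Stack: ecabeb
  Read 'd': push. Stack: ecabebd
Final stack: "ecabebd" (length 7)

7


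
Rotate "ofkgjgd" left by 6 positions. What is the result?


Input: "ofkgjgd", rotate left by 6
First 6 characters: "ofkgjg"
Remaining characters: "d"
Concatenate remaining + first: "d" + "ofkgjg" = "dofkgjg"

dofkgjg


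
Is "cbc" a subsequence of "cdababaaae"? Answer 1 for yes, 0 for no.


Check if "cbc" is a subsequence of "cdababaaae"
Greedy scan:
  Position 0 ('c'): matches sub[0] = 'c'
  Position 1 ('d'): no match needed
  Position 2 ('a'): no match needed
  Position 3 ('b'): matches sub[1] = 'b'
  Position 4 ('a'): no match needed
  Position 5 ('b'): no match needed
  Position 6 ('a'): no match needed
  Position 7 ('a'): no match needed
  Position 8 ('a'): no match needed
  Position 9 ('e'): no match needed
Only matched 2/3 characters => not a subsequence

0


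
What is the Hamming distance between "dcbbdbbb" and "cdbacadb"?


Comparing "dcbbdbbb" and "cdbacadb" position by position:
  Position 0: 'd' vs 'c' => differ
  Position 1: 'c' vs 'd' => differ
  Position 2: 'b' vs 'b' => same
  Position 3: 'b' vs 'a' => differ
  Position 4: 'd' vs 'c' => differ
  Position 5: 'b' vs 'a' => differ
  Position 6: 'b' vs 'd' => differ
  Position 7: 'b' vs 'b' => same
Total differences (Hamming distance): 6

6


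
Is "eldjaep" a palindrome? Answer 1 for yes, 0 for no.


Input: eldjaep
Reversed: peajdle
  Compare pos 0 ('e') with pos 6 ('p'): MISMATCH
  Compare pos 1 ('l') with pos 5 ('e'): MISMATCH
  Compare pos 2 ('d') with pos 4 ('a'): MISMATCH
Result: not a palindrome

0


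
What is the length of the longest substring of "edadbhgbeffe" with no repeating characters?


Input: "edadbhgbeffe"
Sliding window (track last position of each char):
  Position 0 ('e'): window [0,0] length 1 -- new best
  Position 1 ('d'): window [0,1] length 2 -- new best
  Position 2 ('a'): window [0,2] length 3 -- new best
  Position 3 ('d'): repeat (last at 1), move window start to 2
  Position 3 ('d'): window [2,3] length 2
  Position 4 ('b'): window [2,4] length 3
  Position 5 ('h'): window [2,5] length 4 -- new best
  Position 6 ('g'): window [2,6] length 5 -- new best
  Position 7 ('b'): repeat (last at 4), move window start to 5
  Position 7 ('b'): window [5,7] length 3
  Position 8 ('e'): window [5,8] length 4
  Position 9 ('f'): window [5,9] length 5
  Position 10 ('f'): repeat (last at 9), move window start to 10
  Position 10 ('f'): window [10,10] length 1
  Position 11 ('e'): window [10,11] length 2
Longest substring with no repeats: "adbhg" with length 5

5


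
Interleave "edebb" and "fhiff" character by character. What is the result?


Interleaving "edebb" and "fhiff":
  Position 0: 'e' from first, 'f' from second => "ef"
  Position 1: 'd' from first, 'h' from second => "dh"
  Position 2: 'e' from first, 'i' from second => "ei"
  Position 3: 'b' from first, 'f' from second => "bf"
  Position 4: 'b' from first, 'f' from second => "bf"
Result: efdheibfbf

efdheibfbf


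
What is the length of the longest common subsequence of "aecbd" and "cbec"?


LCS of "aecbd" and "cbec"
DP table:
           c    b    e    c
      0    0    0    0    0
  a   0    0    0    0    0
  e   0    0    0    1    1
  c   0    1    1    1    2
  b   0    1    2    2    2
  d   0    1    2    2    2
LCS length = dp[5][4] = 2

2


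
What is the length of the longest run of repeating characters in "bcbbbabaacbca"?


Input: "bcbbbabaacbca"
Scanning for longest run:
  Position 1 ('c'): new char, reset run to 1
  Position 2 ('b'): new char, reset run to 1
  Position 3 ('b'): continues run of 'b', length=2
  Position 4 ('b'): continues run of 'b', length=3
  Position 5 ('a'): new char, reset run to 1
  Position 6 ('b'): new char, reset run to 1
  Position 7 ('a'): new char, reset run to 1
  Position 8 ('a'): continues run of 'a', length=2
  Position 9 ('c'): new char, reset run to 1
  Position 10 ('b'): new char, reset run to 1
  Position 11 ('c'): new char, reset run to 1
  Position 12 ('a'): new char, reset run to 1
Longest run: 'b' with length 3

3


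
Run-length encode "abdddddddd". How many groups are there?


Input: abdddddddd
Scanning for consecutive runs:
  Group 1: 'a' x 1 (positions 0-0)
  Group 2: 'b' x 1 (positions 1-1)
  Group 3: 'd' x 8 (positions 2-9)
Total groups: 3

3


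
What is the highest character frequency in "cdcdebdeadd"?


Input: cdcdebdeadd
Character counts:
  'a': 1
  'b': 1
  'c': 2
  'd': 5
  'e': 2
Maximum frequency: 5

5


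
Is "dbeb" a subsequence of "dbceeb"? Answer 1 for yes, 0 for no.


Check if "dbeb" is a subsequence of "dbceeb"
Greedy scan:
  Position 0 ('d'): matches sub[0] = 'd'
  Position 1 ('b'): matches sub[1] = 'b'
  Position 2 ('c'): no match needed
  Position 3 ('e'): matches sub[2] = 'e'
  Position 4 ('e'): no match needed
  Position 5 ('b'): matches sub[3] = 'b'
All 4 characters matched => is a subsequence

1


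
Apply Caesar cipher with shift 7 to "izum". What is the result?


Caesar cipher: shift "izum" by 7
  'i' (pos 8) + 7 = pos 15 = 'p'
  'z' (pos 25) + 7 = pos 6 = 'g'
  'u' (pos 20) + 7 = pos 1 = 'b'
  'm' (pos 12) + 7 = pos 19 = 't'
Result: pgbt

pgbt


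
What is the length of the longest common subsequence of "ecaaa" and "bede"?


LCS of "ecaaa" and "bede"
DP table:
           b    e    d    e
      0    0    0    0    0
  e   0    0    1    1    1
  c   0    0    1    1    1
  a   0    0    1    1    1
  a   0    0    1    1    1
  a   0    0    1    1    1
LCS length = dp[5][4] = 1

1


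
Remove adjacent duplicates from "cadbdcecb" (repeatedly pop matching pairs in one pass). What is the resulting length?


Input: cadbdcecb
Stack-based adjacent duplicate removal:
  Read 'c': push. Stack: c
  Read 'a': push. Stack: ca
  Read 'd': push. Stack: cad
  Read 'b': push. Stack: cadb
  Read 'd': push. Stack: cadbd
  Read 'c': push. Stack: cadbdc
  Read 'e': push. Stack: cadbdce
  Read 'c': push. Stack: cadbdcec
  Read 'b': push. Stack: cadbdcecb
Final stack: "cadbdcecb" (length 9)

9


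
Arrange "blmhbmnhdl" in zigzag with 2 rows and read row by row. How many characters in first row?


Zigzag "blmhbmnhdl" into 2 rows:
Placing characters:
  'b' => row 0
  'l' => row 1
  'm' => row 0
  'h' => row 1
  'b' => row 0
  'm' => row 1
  'n' => row 0
  'h' => row 1
  'd' => row 0
  'l' => row 1
Rows:
  Row 0: "bmbnd"
  Row 1: "lhmhl"
First row length: 5

5


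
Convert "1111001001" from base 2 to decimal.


Input: "1111001001" in base 2
Positional expansion:
  Digit '1' (value 1) x 2^9 = 512
  Digit '1' (value 1) x 2^8 = 256
  Digit '1' (value 1) x 2^7 = 128
  Digit '1' (value 1) x 2^6 = 64
  Digit '0' (value 0) x 2^5 = 0
  Digit '0' (value 0) x 2^4 = 0
  Digit '1' (value 1) x 2^3 = 8
  Digit '0' (value 0) x 2^2 = 0
  Digit '0' (value 0) x 2^1 = 0
  Digit '1' (value 1) x 2^0 = 1
Sum = 969

969


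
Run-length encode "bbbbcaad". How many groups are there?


Input: bbbbcaad
Scanning for consecutive runs:
  Group 1: 'b' x 4 (positions 0-3)
  Group 2: 'c' x 1 (positions 4-4)
  Group 3: 'a' x 2 (positions 5-6)
  Group 4: 'd' x 1 (positions 7-7)
Total groups: 4

4


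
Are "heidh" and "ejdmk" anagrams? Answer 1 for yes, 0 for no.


Strings: "heidh", "ejdmk"
Sorted first:  dehhi
Sorted second: dejkm
Differ at position 2: 'h' vs 'j' => not anagrams

0


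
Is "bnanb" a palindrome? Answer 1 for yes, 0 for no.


Input: bnanb
Reversed: bnanb
  Compare pos 0 ('b') with pos 4 ('b'): match
  Compare pos 1 ('n') with pos 3 ('n'): match
Result: palindrome

1


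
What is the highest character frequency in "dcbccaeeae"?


Input: dcbccaeeae
Character counts:
  'a': 2
  'b': 1
  'c': 3
  'd': 1
  'e': 3
Maximum frequency: 3

3


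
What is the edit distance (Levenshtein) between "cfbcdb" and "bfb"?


Computing edit distance: "cfbcdb" -> "bfb"
DP table:
           b    f    b
      0    1    2    3
  c   1    1    2    3
  f   2    2    1    2
  b   3    2    2    1
  c   4    3    3    2
  d   5    4    4    3
  b   6    5    5    4
Edit distance = dp[6][3] = 4

4


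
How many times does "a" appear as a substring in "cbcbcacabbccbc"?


Searching for "a" in "cbcbcacabbccbc"
Scanning each position:
  Position 0: "c" => no
  Position 1: "b" => no
  Position 2: "c" => no
  Position 3: "b" => no
  Position 4: "c" => no
  Position 5: "a" => MATCH
  Position 6: "c" => no
  Position 7: "a" => MATCH
  Position 8: "b" => no
  Position 9: "b" => no
  Position 10: "c" => no
  Position 11: "c" => no
  Position 12: "b" => no
  Position 13: "c" => no
Total occurrences: 2

2


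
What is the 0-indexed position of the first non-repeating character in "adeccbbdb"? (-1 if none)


Input: adeccbbdb
Character frequencies:
  'a': 1
  'b': 3
  'c': 2
  'd': 2
  'e': 1
Scanning left to right for freq == 1:
  Position 0 ('a'): unique! => answer = 0

0


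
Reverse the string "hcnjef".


Input: hcnjef
Reading characters right to left:
  Position 5: 'f'
  Position 4: 'e'
  Position 3: 'j'
  Position 2: 'n'
  Position 1: 'c'
  Position 0: 'h'
Reversed: fejnch

fejnch


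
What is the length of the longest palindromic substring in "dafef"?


Input: "dafef"
Checking substrings for palindromes:
  [2:5] "fef" (len 3) => palindrome
Longest palindromic substring: "fef" with length 3

3


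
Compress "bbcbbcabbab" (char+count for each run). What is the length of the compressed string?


Input: bbcbbcabbab
Runs:
  'b' x 2 => "b2"
  'c' x 1 => "c1"
  'b' x 2 => "b2"
  'c' x 1 => "c1"
  'a' x 1 => "a1"
  'b' x 2 => "b2"
  'a' x 1 => "a1"
  'b' x 1 => "b1"
Compressed: "b2c1b2c1a1b2a1b1"
Compressed length: 16

16


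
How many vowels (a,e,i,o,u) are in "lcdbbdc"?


Input: lcdbbdc
Checking each character:
  'l' at position 0: consonant
  'c' at position 1: consonant
  'd' at position 2: consonant
  'b' at position 3: consonant
  'b' at position 4: consonant
  'd' at position 5: consonant
  'c' at position 6: consonant
Total vowels: 0

0


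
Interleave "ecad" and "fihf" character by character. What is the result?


Interleaving "ecad" and "fihf":
  Position 0: 'e' from first, 'f' from second => "ef"
  Position 1: 'c' from first, 'i' from second => "ci"
  Position 2: 'a' from first, 'h' from second => "ah"
  Position 3: 'd' from first, 'f' from second => "df"
Result: efciahdf

efciahdf


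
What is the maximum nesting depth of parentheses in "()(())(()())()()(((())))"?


Input: "()(())(()())()()(((())))"
Tracking depth:
  Position 0 '(': depth becomes 1
  Position 1 ')': depth becomes 0
  Position 2 '(': depth becomes 1
  Position 3 '(': depth becomes 2
  Position 4 ')': depth becomes 1
  Position 5 ')': depth becomes 0
  Position 6 '(': depth becomes 1
  Position 7 '(': depth becomes 2
  Position 8 ')': depth becomes 1
  Position 9 '(': depth becomes 2
  Position 10 ')': depth becomes 1
  Position 11 ')': depth becomes 0
  Position 12 '(': depth becomes 1
  Position 13 ')': depth becomes 0
  Position 14 '(': depth becomes 1
  Position 15 ')': depth becomes 0
  Position 16 '(': depth becomes 1
  Position 17 '(': depth becomes 2
  Position 18 '(': depth becomes 3
  Position 19 '(': depth becomes 4
  Position 20 ')': depth becomes 3
  Position 21 ')': depth becomes 2
  Position 22 ')': depth becomes 1
  Position 23 ')': depth becomes 0
Maximum depth reached: 4

4


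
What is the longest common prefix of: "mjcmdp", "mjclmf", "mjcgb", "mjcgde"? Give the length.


Words: mjcmdp, mjclmf, mjcgb, mjcgde
  Position 0: all 'm' => match
  Position 1: all 'j' => match
  Position 2: all 'c' => match
  Position 3: ('m', 'l', 'g', 'g') => mismatch, stop
LCP = "mjc" (length 3)

3


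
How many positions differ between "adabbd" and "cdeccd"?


Comparing "adabbd" and "cdeccd" position by position:
  Position 0: 'a' vs 'c' => DIFFER
  Position 1: 'd' vs 'd' => same
  Position 2: 'a' vs 'e' => DIFFER
  Position 3: 'b' vs 'c' => DIFFER
  Position 4: 'b' vs 'c' => DIFFER
  Position 5: 'd' vs 'd' => same
Positions that differ: 4

4


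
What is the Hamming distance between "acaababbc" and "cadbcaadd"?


Comparing "acaababbc" and "cadbcaadd" position by position:
  Position 0: 'a' vs 'c' => differ
  Position 1: 'c' vs 'a' => differ
  Position 2: 'a' vs 'd' => differ
  Position 3: 'a' vs 'b' => differ
  Position 4: 'b' vs 'c' => differ
  Position 5: 'a' vs 'a' => same
  Position 6: 'b' vs 'a' => differ
  Position 7: 'b' vs 'd' => differ
  Position 8: 'c' vs 'd' => differ
Total differences (Hamming distance): 8

8
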